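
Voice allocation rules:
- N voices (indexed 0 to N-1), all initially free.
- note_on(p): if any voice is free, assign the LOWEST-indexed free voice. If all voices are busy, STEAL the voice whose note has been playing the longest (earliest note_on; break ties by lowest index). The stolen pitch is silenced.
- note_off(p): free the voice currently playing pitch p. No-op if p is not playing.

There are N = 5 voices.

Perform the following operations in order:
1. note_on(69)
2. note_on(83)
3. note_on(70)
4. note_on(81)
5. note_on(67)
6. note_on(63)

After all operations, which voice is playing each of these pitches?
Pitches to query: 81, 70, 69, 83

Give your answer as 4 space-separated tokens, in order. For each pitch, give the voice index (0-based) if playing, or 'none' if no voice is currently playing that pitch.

Op 1: note_on(69): voice 0 is free -> assigned | voices=[69 - - - -]
Op 2: note_on(83): voice 1 is free -> assigned | voices=[69 83 - - -]
Op 3: note_on(70): voice 2 is free -> assigned | voices=[69 83 70 - -]
Op 4: note_on(81): voice 3 is free -> assigned | voices=[69 83 70 81 -]
Op 5: note_on(67): voice 4 is free -> assigned | voices=[69 83 70 81 67]
Op 6: note_on(63): all voices busy, STEAL voice 0 (pitch 69, oldest) -> assign | voices=[63 83 70 81 67]

Answer: 3 2 none 1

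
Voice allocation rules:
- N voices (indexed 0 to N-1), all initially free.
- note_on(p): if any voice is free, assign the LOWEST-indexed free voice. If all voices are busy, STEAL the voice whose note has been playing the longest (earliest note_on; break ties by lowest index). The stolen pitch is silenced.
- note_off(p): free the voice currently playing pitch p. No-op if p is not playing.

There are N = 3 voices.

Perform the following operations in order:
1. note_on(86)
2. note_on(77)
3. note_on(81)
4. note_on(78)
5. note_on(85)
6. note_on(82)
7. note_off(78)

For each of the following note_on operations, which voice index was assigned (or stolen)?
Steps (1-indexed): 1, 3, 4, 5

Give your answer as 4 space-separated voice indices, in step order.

Answer: 0 2 0 1

Derivation:
Op 1: note_on(86): voice 0 is free -> assigned | voices=[86 - -]
Op 2: note_on(77): voice 1 is free -> assigned | voices=[86 77 -]
Op 3: note_on(81): voice 2 is free -> assigned | voices=[86 77 81]
Op 4: note_on(78): all voices busy, STEAL voice 0 (pitch 86, oldest) -> assign | voices=[78 77 81]
Op 5: note_on(85): all voices busy, STEAL voice 1 (pitch 77, oldest) -> assign | voices=[78 85 81]
Op 6: note_on(82): all voices busy, STEAL voice 2 (pitch 81, oldest) -> assign | voices=[78 85 82]
Op 7: note_off(78): free voice 0 | voices=[- 85 82]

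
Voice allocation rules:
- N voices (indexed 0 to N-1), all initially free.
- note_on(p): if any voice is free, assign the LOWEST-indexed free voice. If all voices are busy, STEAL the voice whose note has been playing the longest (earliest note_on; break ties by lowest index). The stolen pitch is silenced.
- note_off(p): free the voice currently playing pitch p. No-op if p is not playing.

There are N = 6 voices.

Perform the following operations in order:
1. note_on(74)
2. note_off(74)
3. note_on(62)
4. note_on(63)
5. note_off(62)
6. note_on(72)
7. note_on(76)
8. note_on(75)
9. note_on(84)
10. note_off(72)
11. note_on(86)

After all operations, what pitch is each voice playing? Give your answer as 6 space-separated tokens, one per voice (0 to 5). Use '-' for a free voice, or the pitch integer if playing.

Op 1: note_on(74): voice 0 is free -> assigned | voices=[74 - - - - -]
Op 2: note_off(74): free voice 0 | voices=[- - - - - -]
Op 3: note_on(62): voice 0 is free -> assigned | voices=[62 - - - - -]
Op 4: note_on(63): voice 1 is free -> assigned | voices=[62 63 - - - -]
Op 5: note_off(62): free voice 0 | voices=[- 63 - - - -]
Op 6: note_on(72): voice 0 is free -> assigned | voices=[72 63 - - - -]
Op 7: note_on(76): voice 2 is free -> assigned | voices=[72 63 76 - - -]
Op 8: note_on(75): voice 3 is free -> assigned | voices=[72 63 76 75 - -]
Op 9: note_on(84): voice 4 is free -> assigned | voices=[72 63 76 75 84 -]
Op 10: note_off(72): free voice 0 | voices=[- 63 76 75 84 -]
Op 11: note_on(86): voice 0 is free -> assigned | voices=[86 63 76 75 84 -]

Answer: 86 63 76 75 84 -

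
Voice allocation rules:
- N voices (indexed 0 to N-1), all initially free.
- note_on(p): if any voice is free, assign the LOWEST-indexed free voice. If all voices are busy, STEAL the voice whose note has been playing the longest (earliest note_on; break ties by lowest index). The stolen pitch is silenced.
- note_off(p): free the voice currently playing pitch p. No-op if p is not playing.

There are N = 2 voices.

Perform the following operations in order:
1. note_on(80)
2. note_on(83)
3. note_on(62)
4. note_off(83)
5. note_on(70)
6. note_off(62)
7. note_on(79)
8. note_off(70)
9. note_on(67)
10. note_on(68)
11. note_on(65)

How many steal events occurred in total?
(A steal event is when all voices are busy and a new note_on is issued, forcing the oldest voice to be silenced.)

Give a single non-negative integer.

Answer: 3

Derivation:
Op 1: note_on(80): voice 0 is free -> assigned | voices=[80 -]
Op 2: note_on(83): voice 1 is free -> assigned | voices=[80 83]
Op 3: note_on(62): all voices busy, STEAL voice 0 (pitch 80, oldest) -> assign | voices=[62 83]
Op 4: note_off(83): free voice 1 | voices=[62 -]
Op 5: note_on(70): voice 1 is free -> assigned | voices=[62 70]
Op 6: note_off(62): free voice 0 | voices=[- 70]
Op 7: note_on(79): voice 0 is free -> assigned | voices=[79 70]
Op 8: note_off(70): free voice 1 | voices=[79 -]
Op 9: note_on(67): voice 1 is free -> assigned | voices=[79 67]
Op 10: note_on(68): all voices busy, STEAL voice 0 (pitch 79, oldest) -> assign | voices=[68 67]
Op 11: note_on(65): all voices busy, STEAL voice 1 (pitch 67, oldest) -> assign | voices=[68 65]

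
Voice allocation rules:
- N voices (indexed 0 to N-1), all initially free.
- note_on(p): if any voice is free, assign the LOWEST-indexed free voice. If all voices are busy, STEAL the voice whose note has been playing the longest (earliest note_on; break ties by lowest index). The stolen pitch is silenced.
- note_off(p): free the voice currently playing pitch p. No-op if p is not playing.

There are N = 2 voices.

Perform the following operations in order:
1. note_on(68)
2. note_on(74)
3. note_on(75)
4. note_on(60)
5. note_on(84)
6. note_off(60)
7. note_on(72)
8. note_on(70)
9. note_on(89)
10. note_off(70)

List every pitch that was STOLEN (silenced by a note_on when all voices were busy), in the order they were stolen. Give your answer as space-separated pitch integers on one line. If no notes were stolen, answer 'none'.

Op 1: note_on(68): voice 0 is free -> assigned | voices=[68 -]
Op 2: note_on(74): voice 1 is free -> assigned | voices=[68 74]
Op 3: note_on(75): all voices busy, STEAL voice 0 (pitch 68, oldest) -> assign | voices=[75 74]
Op 4: note_on(60): all voices busy, STEAL voice 1 (pitch 74, oldest) -> assign | voices=[75 60]
Op 5: note_on(84): all voices busy, STEAL voice 0 (pitch 75, oldest) -> assign | voices=[84 60]
Op 6: note_off(60): free voice 1 | voices=[84 -]
Op 7: note_on(72): voice 1 is free -> assigned | voices=[84 72]
Op 8: note_on(70): all voices busy, STEAL voice 0 (pitch 84, oldest) -> assign | voices=[70 72]
Op 9: note_on(89): all voices busy, STEAL voice 1 (pitch 72, oldest) -> assign | voices=[70 89]
Op 10: note_off(70): free voice 0 | voices=[- 89]

Answer: 68 74 75 84 72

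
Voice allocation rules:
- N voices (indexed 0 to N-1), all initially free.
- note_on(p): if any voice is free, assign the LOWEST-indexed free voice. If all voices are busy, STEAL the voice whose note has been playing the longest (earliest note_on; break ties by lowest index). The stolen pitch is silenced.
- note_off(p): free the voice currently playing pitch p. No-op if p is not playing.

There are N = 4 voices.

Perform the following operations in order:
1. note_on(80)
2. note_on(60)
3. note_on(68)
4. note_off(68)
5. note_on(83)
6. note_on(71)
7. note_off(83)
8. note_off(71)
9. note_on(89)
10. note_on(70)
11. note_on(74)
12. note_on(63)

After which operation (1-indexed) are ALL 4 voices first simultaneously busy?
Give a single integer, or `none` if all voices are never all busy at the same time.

Op 1: note_on(80): voice 0 is free -> assigned | voices=[80 - - -]
Op 2: note_on(60): voice 1 is free -> assigned | voices=[80 60 - -]
Op 3: note_on(68): voice 2 is free -> assigned | voices=[80 60 68 -]
Op 4: note_off(68): free voice 2 | voices=[80 60 - -]
Op 5: note_on(83): voice 2 is free -> assigned | voices=[80 60 83 -]
Op 6: note_on(71): voice 3 is free -> assigned | voices=[80 60 83 71]
Op 7: note_off(83): free voice 2 | voices=[80 60 - 71]
Op 8: note_off(71): free voice 3 | voices=[80 60 - -]
Op 9: note_on(89): voice 2 is free -> assigned | voices=[80 60 89 -]
Op 10: note_on(70): voice 3 is free -> assigned | voices=[80 60 89 70]
Op 11: note_on(74): all voices busy, STEAL voice 0 (pitch 80, oldest) -> assign | voices=[74 60 89 70]
Op 12: note_on(63): all voices busy, STEAL voice 1 (pitch 60, oldest) -> assign | voices=[74 63 89 70]

Answer: 6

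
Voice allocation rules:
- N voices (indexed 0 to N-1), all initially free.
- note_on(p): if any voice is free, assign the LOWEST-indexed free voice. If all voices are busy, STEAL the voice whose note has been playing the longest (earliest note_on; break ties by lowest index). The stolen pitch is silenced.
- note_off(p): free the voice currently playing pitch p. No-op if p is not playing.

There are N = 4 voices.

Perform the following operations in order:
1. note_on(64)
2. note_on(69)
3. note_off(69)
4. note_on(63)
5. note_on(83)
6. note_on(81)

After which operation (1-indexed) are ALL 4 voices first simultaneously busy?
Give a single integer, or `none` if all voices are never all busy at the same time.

Answer: 6

Derivation:
Op 1: note_on(64): voice 0 is free -> assigned | voices=[64 - - -]
Op 2: note_on(69): voice 1 is free -> assigned | voices=[64 69 - -]
Op 3: note_off(69): free voice 1 | voices=[64 - - -]
Op 4: note_on(63): voice 1 is free -> assigned | voices=[64 63 - -]
Op 5: note_on(83): voice 2 is free -> assigned | voices=[64 63 83 -]
Op 6: note_on(81): voice 3 is free -> assigned | voices=[64 63 83 81]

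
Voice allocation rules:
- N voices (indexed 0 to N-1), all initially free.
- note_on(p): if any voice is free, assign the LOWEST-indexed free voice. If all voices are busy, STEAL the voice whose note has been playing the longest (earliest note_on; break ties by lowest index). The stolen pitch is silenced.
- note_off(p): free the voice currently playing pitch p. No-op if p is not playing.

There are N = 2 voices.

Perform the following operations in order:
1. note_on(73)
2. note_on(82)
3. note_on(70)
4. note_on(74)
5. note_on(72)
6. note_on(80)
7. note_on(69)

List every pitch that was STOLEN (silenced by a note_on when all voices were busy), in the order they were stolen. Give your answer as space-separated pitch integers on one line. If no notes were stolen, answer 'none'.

Op 1: note_on(73): voice 0 is free -> assigned | voices=[73 -]
Op 2: note_on(82): voice 1 is free -> assigned | voices=[73 82]
Op 3: note_on(70): all voices busy, STEAL voice 0 (pitch 73, oldest) -> assign | voices=[70 82]
Op 4: note_on(74): all voices busy, STEAL voice 1 (pitch 82, oldest) -> assign | voices=[70 74]
Op 5: note_on(72): all voices busy, STEAL voice 0 (pitch 70, oldest) -> assign | voices=[72 74]
Op 6: note_on(80): all voices busy, STEAL voice 1 (pitch 74, oldest) -> assign | voices=[72 80]
Op 7: note_on(69): all voices busy, STEAL voice 0 (pitch 72, oldest) -> assign | voices=[69 80]

Answer: 73 82 70 74 72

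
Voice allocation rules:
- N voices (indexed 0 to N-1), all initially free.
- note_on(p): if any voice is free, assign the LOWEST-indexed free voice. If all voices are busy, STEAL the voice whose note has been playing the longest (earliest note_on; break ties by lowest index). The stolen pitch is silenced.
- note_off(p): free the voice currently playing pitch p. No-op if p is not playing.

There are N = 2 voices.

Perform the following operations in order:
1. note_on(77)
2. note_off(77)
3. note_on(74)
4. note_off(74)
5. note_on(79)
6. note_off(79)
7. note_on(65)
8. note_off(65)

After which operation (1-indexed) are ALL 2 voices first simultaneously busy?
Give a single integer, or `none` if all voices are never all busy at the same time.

Answer: none

Derivation:
Op 1: note_on(77): voice 0 is free -> assigned | voices=[77 -]
Op 2: note_off(77): free voice 0 | voices=[- -]
Op 3: note_on(74): voice 0 is free -> assigned | voices=[74 -]
Op 4: note_off(74): free voice 0 | voices=[- -]
Op 5: note_on(79): voice 0 is free -> assigned | voices=[79 -]
Op 6: note_off(79): free voice 0 | voices=[- -]
Op 7: note_on(65): voice 0 is free -> assigned | voices=[65 -]
Op 8: note_off(65): free voice 0 | voices=[- -]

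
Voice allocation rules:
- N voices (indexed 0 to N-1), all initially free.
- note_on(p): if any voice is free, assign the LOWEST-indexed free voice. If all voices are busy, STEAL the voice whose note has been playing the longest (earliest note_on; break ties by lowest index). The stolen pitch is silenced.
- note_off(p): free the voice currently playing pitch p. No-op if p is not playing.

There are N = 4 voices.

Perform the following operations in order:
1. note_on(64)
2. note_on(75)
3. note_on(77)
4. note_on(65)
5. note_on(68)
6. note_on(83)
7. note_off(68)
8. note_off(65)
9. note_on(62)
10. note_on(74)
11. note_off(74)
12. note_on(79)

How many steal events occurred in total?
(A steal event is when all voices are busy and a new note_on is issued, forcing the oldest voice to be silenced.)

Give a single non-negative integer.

Op 1: note_on(64): voice 0 is free -> assigned | voices=[64 - - -]
Op 2: note_on(75): voice 1 is free -> assigned | voices=[64 75 - -]
Op 3: note_on(77): voice 2 is free -> assigned | voices=[64 75 77 -]
Op 4: note_on(65): voice 3 is free -> assigned | voices=[64 75 77 65]
Op 5: note_on(68): all voices busy, STEAL voice 0 (pitch 64, oldest) -> assign | voices=[68 75 77 65]
Op 6: note_on(83): all voices busy, STEAL voice 1 (pitch 75, oldest) -> assign | voices=[68 83 77 65]
Op 7: note_off(68): free voice 0 | voices=[- 83 77 65]
Op 8: note_off(65): free voice 3 | voices=[- 83 77 -]
Op 9: note_on(62): voice 0 is free -> assigned | voices=[62 83 77 -]
Op 10: note_on(74): voice 3 is free -> assigned | voices=[62 83 77 74]
Op 11: note_off(74): free voice 3 | voices=[62 83 77 -]
Op 12: note_on(79): voice 3 is free -> assigned | voices=[62 83 77 79]

Answer: 2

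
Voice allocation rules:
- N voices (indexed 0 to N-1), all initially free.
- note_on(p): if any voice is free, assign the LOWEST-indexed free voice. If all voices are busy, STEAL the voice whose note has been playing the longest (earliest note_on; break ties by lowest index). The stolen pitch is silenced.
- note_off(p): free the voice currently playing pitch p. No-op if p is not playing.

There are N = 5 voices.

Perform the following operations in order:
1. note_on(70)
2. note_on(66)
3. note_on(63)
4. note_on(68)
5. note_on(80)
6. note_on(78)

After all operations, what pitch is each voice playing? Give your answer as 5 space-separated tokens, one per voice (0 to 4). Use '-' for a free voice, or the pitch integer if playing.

Op 1: note_on(70): voice 0 is free -> assigned | voices=[70 - - - -]
Op 2: note_on(66): voice 1 is free -> assigned | voices=[70 66 - - -]
Op 3: note_on(63): voice 2 is free -> assigned | voices=[70 66 63 - -]
Op 4: note_on(68): voice 3 is free -> assigned | voices=[70 66 63 68 -]
Op 5: note_on(80): voice 4 is free -> assigned | voices=[70 66 63 68 80]
Op 6: note_on(78): all voices busy, STEAL voice 0 (pitch 70, oldest) -> assign | voices=[78 66 63 68 80]

Answer: 78 66 63 68 80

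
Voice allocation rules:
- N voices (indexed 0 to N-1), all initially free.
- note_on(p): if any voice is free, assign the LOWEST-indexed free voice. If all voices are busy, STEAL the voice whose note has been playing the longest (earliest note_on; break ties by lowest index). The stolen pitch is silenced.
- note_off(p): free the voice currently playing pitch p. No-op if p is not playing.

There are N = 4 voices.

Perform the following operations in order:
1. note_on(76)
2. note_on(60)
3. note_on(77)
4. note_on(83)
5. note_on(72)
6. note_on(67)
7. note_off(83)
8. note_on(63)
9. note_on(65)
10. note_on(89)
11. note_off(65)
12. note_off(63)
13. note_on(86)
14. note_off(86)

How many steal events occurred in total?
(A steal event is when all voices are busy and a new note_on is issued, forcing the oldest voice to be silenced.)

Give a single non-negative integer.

Op 1: note_on(76): voice 0 is free -> assigned | voices=[76 - - -]
Op 2: note_on(60): voice 1 is free -> assigned | voices=[76 60 - -]
Op 3: note_on(77): voice 2 is free -> assigned | voices=[76 60 77 -]
Op 4: note_on(83): voice 3 is free -> assigned | voices=[76 60 77 83]
Op 5: note_on(72): all voices busy, STEAL voice 0 (pitch 76, oldest) -> assign | voices=[72 60 77 83]
Op 6: note_on(67): all voices busy, STEAL voice 1 (pitch 60, oldest) -> assign | voices=[72 67 77 83]
Op 7: note_off(83): free voice 3 | voices=[72 67 77 -]
Op 8: note_on(63): voice 3 is free -> assigned | voices=[72 67 77 63]
Op 9: note_on(65): all voices busy, STEAL voice 2 (pitch 77, oldest) -> assign | voices=[72 67 65 63]
Op 10: note_on(89): all voices busy, STEAL voice 0 (pitch 72, oldest) -> assign | voices=[89 67 65 63]
Op 11: note_off(65): free voice 2 | voices=[89 67 - 63]
Op 12: note_off(63): free voice 3 | voices=[89 67 - -]
Op 13: note_on(86): voice 2 is free -> assigned | voices=[89 67 86 -]
Op 14: note_off(86): free voice 2 | voices=[89 67 - -]

Answer: 4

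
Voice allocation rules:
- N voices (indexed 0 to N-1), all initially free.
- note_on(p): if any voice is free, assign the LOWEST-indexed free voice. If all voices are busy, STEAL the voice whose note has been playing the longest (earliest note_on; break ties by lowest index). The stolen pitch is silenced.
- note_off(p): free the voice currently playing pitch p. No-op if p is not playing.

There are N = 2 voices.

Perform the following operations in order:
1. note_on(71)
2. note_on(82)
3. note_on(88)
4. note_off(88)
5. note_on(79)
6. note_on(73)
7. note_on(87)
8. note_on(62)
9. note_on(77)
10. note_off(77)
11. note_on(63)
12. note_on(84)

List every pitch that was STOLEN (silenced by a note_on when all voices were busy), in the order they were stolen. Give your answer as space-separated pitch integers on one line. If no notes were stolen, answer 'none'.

Answer: 71 82 79 73 87 62

Derivation:
Op 1: note_on(71): voice 0 is free -> assigned | voices=[71 -]
Op 2: note_on(82): voice 1 is free -> assigned | voices=[71 82]
Op 3: note_on(88): all voices busy, STEAL voice 0 (pitch 71, oldest) -> assign | voices=[88 82]
Op 4: note_off(88): free voice 0 | voices=[- 82]
Op 5: note_on(79): voice 0 is free -> assigned | voices=[79 82]
Op 6: note_on(73): all voices busy, STEAL voice 1 (pitch 82, oldest) -> assign | voices=[79 73]
Op 7: note_on(87): all voices busy, STEAL voice 0 (pitch 79, oldest) -> assign | voices=[87 73]
Op 8: note_on(62): all voices busy, STEAL voice 1 (pitch 73, oldest) -> assign | voices=[87 62]
Op 9: note_on(77): all voices busy, STEAL voice 0 (pitch 87, oldest) -> assign | voices=[77 62]
Op 10: note_off(77): free voice 0 | voices=[- 62]
Op 11: note_on(63): voice 0 is free -> assigned | voices=[63 62]
Op 12: note_on(84): all voices busy, STEAL voice 1 (pitch 62, oldest) -> assign | voices=[63 84]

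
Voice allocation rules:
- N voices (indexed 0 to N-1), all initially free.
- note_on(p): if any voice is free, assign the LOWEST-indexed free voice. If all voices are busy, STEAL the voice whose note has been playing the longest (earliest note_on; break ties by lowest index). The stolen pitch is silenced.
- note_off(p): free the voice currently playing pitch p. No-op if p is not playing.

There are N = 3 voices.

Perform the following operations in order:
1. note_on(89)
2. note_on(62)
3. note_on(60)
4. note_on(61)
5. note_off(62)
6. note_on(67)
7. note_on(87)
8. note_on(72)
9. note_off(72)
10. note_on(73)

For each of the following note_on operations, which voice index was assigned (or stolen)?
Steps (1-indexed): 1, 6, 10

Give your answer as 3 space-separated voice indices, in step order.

Op 1: note_on(89): voice 0 is free -> assigned | voices=[89 - -]
Op 2: note_on(62): voice 1 is free -> assigned | voices=[89 62 -]
Op 3: note_on(60): voice 2 is free -> assigned | voices=[89 62 60]
Op 4: note_on(61): all voices busy, STEAL voice 0 (pitch 89, oldest) -> assign | voices=[61 62 60]
Op 5: note_off(62): free voice 1 | voices=[61 - 60]
Op 6: note_on(67): voice 1 is free -> assigned | voices=[61 67 60]
Op 7: note_on(87): all voices busy, STEAL voice 2 (pitch 60, oldest) -> assign | voices=[61 67 87]
Op 8: note_on(72): all voices busy, STEAL voice 0 (pitch 61, oldest) -> assign | voices=[72 67 87]
Op 9: note_off(72): free voice 0 | voices=[- 67 87]
Op 10: note_on(73): voice 0 is free -> assigned | voices=[73 67 87]

Answer: 0 1 0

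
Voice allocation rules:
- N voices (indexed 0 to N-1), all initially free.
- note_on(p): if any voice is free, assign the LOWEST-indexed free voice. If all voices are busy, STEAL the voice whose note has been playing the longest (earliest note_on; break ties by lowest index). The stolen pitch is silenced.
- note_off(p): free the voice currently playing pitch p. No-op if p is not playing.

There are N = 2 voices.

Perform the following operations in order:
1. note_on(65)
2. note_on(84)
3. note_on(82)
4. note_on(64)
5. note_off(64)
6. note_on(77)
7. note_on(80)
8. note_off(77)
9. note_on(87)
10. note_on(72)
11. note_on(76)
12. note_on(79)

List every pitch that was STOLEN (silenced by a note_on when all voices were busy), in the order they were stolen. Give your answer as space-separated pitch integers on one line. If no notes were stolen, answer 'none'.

Answer: 65 84 82 80 87 72

Derivation:
Op 1: note_on(65): voice 0 is free -> assigned | voices=[65 -]
Op 2: note_on(84): voice 1 is free -> assigned | voices=[65 84]
Op 3: note_on(82): all voices busy, STEAL voice 0 (pitch 65, oldest) -> assign | voices=[82 84]
Op 4: note_on(64): all voices busy, STEAL voice 1 (pitch 84, oldest) -> assign | voices=[82 64]
Op 5: note_off(64): free voice 1 | voices=[82 -]
Op 6: note_on(77): voice 1 is free -> assigned | voices=[82 77]
Op 7: note_on(80): all voices busy, STEAL voice 0 (pitch 82, oldest) -> assign | voices=[80 77]
Op 8: note_off(77): free voice 1 | voices=[80 -]
Op 9: note_on(87): voice 1 is free -> assigned | voices=[80 87]
Op 10: note_on(72): all voices busy, STEAL voice 0 (pitch 80, oldest) -> assign | voices=[72 87]
Op 11: note_on(76): all voices busy, STEAL voice 1 (pitch 87, oldest) -> assign | voices=[72 76]
Op 12: note_on(79): all voices busy, STEAL voice 0 (pitch 72, oldest) -> assign | voices=[79 76]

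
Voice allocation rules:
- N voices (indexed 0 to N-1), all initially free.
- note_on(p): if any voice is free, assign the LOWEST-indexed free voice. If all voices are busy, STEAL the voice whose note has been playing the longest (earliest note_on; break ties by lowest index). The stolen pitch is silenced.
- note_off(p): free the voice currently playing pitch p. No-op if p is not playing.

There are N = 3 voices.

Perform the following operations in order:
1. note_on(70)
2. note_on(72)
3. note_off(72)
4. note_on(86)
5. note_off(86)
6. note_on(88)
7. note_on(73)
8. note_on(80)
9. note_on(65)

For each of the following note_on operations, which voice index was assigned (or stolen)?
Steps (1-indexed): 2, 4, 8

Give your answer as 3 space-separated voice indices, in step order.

Op 1: note_on(70): voice 0 is free -> assigned | voices=[70 - -]
Op 2: note_on(72): voice 1 is free -> assigned | voices=[70 72 -]
Op 3: note_off(72): free voice 1 | voices=[70 - -]
Op 4: note_on(86): voice 1 is free -> assigned | voices=[70 86 -]
Op 5: note_off(86): free voice 1 | voices=[70 - -]
Op 6: note_on(88): voice 1 is free -> assigned | voices=[70 88 -]
Op 7: note_on(73): voice 2 is free -> assigned | voices=[70 88 73]
Op 8: note_on(80): all voices busy, STEAL voice 0 (pitch 70, oldest) -> assign | voices=[80 88 73]
Op 9: note_on(65): all voices busy, STEAL voice 1 (pitch 88, oldest) -> assign | voices=[80 65 73]

Answer: 1 1 0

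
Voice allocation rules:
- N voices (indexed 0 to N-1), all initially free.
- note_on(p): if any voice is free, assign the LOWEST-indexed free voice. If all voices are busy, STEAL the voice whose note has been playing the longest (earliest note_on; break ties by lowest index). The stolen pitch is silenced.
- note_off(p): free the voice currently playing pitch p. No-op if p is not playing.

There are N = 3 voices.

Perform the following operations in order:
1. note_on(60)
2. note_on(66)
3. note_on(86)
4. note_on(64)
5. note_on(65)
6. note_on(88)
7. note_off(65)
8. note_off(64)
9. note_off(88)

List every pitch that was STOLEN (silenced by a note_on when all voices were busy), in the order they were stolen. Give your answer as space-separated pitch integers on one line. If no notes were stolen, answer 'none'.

Answer: 60 66 86

Derivation:
Op 1: note_on(60): voice 0 is free -> assigned | voices=[60 - -]
Op 2: note_on(66): voice 1 is free -> assigned | voices=[60 66 -]
Op 3: note_on(86): voice 2 is free -> assigned | voices=[60 66 86]
Op 4: note_on(64): all voices busy, STEAL voice 0 (pitch 60, oldest) -> assign | voices=[64 66 86]
Op 5: note_on(65): all voices busy, STEAL voice 1 (pitch 66, oldest) -> assign | voices=[64 65 86]
Op 6: note_on(88): all voices busy, STEAL voice 2 (pitch 86, oldest) -> assign | voices=[64 65 88]
Op 7: note_off(65): free voice 1 | voices=[64 - 88]
Op 8: note_off(64): free voice 0 | voices=[- - 88]
Op 9: note_off(88): free voice 2 | voices=[- - -]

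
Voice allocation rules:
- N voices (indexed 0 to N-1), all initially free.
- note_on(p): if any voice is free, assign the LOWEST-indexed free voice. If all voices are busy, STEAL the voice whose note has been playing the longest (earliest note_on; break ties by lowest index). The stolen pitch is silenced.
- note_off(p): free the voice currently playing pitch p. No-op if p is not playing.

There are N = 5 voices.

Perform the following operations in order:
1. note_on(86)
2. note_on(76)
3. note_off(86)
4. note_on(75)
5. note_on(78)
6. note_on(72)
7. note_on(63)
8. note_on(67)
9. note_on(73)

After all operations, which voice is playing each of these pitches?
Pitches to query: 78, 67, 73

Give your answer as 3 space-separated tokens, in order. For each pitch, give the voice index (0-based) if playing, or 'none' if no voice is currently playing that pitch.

Op 1: note_on(86): voice 0 is free -> assigned | voices=[86 - - - -]
Op 2: note_on(76): voice 1 is free -> assigned | voices=[86 76 - - -]
Op 3: note_off(86): free voice 0 | voices=[- 76 - - -]
Op 4: note_on(75): voice 0 is free -> assigned | voices=[75 76 - - -]
Op 5: note_on(78): voice 2 is free -> assigned | voices=[75 76 78 - -]
Op 6: note_on(72): voice 3 is free -> assigned | voices=[75 76 78 72 -]
Op 7: note_on(63): voice 4 is free -> assigned | voices=[75 76 78 72 63]
Op 8: note_on(67): all voices busy, STEAL voice 1 (pitch 76, oldest) -> assign | voices=[75 67 78 72 63]
Op 9: note_on(73): all voices busy, STEAL voice 0 (pitch 75, oldest) -> assign | voices=[73 67 78 72 63]

Answer: 2 1 0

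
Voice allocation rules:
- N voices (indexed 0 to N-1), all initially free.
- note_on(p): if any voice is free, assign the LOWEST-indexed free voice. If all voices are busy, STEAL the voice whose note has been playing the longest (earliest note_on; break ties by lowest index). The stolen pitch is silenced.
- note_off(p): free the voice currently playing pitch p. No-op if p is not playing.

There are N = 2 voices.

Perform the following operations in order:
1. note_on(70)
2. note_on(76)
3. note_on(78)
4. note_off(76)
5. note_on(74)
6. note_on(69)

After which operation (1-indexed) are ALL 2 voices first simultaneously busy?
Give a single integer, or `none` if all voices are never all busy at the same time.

Op 1: note_on(70): voice 0 is free -> assigned | voices=[70 -]
Op 2: note_on(76): voice 1 is free -> assigned | voices=[70 76]
Op 3: note_on(78): all voices busy, STEAL voice 0 (pitch 70, oldest) -> assign | voices=[78 76]
Op 4: note_off(76): free voice 1 | voices=[78 -]
Op 5: note_on(74): voice 1 is free -> assigned | voices=[78 74]
Op 6: note_on(69): all voices busy, STEAL voice 0 (pitch 78, oldest) -> assign | voices=[69 74]

Answer: 2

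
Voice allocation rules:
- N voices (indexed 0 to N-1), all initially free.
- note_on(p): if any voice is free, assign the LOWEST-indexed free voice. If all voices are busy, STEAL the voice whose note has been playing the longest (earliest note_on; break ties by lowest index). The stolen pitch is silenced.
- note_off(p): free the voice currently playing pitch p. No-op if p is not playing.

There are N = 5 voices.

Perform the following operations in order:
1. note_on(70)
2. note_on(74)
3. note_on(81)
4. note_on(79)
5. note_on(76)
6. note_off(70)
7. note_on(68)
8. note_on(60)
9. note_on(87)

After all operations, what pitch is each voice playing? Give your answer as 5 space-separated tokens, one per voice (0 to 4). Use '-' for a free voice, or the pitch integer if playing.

Op 1: note_on(70): voice 0 is free -> assigned | voices=[70 - - - -]
Op 2: note_on(74): voice 1 is free -> assigned | voices=[70 74 - - -]
Op 3: note_on(81): voice 2 is free -> assigned | voices=[70 74 81 - -]
Op 4: note_on(79): voice 3 is free -> assigned | voices=[70 74 81 79 -]
Op 5: note_on(76): voice 4 is free -> assigned | voices=[70 74 81 79 76]
Op 6: note_off(70): free voice 0 | voices=[- 74 81 79 76]
Op 7: note_on(68): voice 0 is free -> assigned | voices=[68 74 81 79 76]
Op 8: note_on(60): all voices busy, STEAL voice 1 (pitch 74, oldest) -> assign | voices=[68 60 81 79 76]
Op 9: note_on(87): all voices busy, STEAL voice 2 (pitch 81, oldest) -> assign | voices=[68 60 87 79 76]

Answer: 68 60 87 79 76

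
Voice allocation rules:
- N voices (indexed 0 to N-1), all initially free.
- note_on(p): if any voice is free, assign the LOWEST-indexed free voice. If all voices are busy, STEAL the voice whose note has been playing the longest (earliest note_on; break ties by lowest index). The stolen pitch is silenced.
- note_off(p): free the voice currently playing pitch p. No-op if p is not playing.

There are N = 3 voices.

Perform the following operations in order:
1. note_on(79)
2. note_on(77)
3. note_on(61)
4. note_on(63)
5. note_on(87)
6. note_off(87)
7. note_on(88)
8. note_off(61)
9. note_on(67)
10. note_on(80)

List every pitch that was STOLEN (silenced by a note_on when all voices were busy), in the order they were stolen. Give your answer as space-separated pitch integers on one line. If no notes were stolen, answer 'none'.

Op 1: note_on(79): voice 0 is free -> assigned | voices=[79 - -]
Op 2: note_on(77): voice 1 is free -> assigned | voices=[79 77 -]
Op 3: note_on(61): voice 2 is free -> assigned | voices=[79 77 61]
Op 4: note_on(63): all voices busy, STEAL voice 0 (pitch 79, oldest) -> assign | voices=[63 77 61]
Op 5: note_on(87): all voices busy, STEAL voice 1 (pitch 77, oldest) -> assign | voices=[63 87 61]
Op 6: note_off(87): free voice 1 | voices=[63 - 61]
Op 7: note_on(88): voice 1 is free -> assigned | voices=[63 88 61]
Op 8: note_off(61): free voice 2 | voices=[63 88 -]
Op 9: note_on(67): voice 2 is free -> assigned | voices=[63 88 67]
Op 10: note_on(80): all voices busy, STEAL voice 0 (pitch 63, oldest) -> assign | voices=[80 88 67]

Answer: 79 77 63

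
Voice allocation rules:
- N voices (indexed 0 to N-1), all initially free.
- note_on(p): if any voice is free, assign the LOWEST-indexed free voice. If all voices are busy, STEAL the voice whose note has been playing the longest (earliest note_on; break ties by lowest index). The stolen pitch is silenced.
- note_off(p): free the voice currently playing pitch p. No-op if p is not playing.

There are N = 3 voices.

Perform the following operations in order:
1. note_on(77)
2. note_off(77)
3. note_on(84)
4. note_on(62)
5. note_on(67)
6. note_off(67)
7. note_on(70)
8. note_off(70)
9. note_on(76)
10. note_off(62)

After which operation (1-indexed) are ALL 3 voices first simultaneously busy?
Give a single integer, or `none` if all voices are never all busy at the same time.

Answer: 5

Derivation:
Op 1: note_on(77): voice 0 is free -> assigned | voices=[77 - -]
Op 2: note_off(77): free voice 0 | voices=[- - -]
Op 3: note_on(84): voice 0 is free -> assigned | voices=[84 - -]
Op 4: note_on(62): voice 1 is free -> assigned | voices=[84 62 -]
Op 5: note_on(67): voice 2 is free -> assigned | voices=[84 62 67]
Op 6: note_off(67): free voice 2 | voices=[84 62 -]
Op 7: note_on(70): voice 2 is free -> assigned | voices=[84 62 70]
Op 8: note_off(70): free voice 2 | voices=[84 62 -]
Op 9: note_on(76): voice 2 is free -> assigned | voices=[84 62 76]
Op 10: note_off(62): free voice 1 | voices=[84 - 76]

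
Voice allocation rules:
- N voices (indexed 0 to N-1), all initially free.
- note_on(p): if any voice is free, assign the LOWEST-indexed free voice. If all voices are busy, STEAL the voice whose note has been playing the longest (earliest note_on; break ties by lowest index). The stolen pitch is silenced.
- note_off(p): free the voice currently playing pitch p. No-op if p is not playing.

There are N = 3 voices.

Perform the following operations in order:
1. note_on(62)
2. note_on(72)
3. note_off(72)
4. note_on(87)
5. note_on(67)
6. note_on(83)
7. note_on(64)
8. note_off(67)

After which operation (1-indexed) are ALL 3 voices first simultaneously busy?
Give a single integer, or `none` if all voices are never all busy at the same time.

Answer: 5

Derivation:
Op 1: note_on(62): voice 0 is free -> assigned | voices=[62 - -]
Op 2: note_on(72): voice 1 is free -> assigned | voices=[62 72 -]
Op 3: note_off(72): free voice 1 | voices=[62 - -]
Op 4: note_on(87): voice 1 is free -> assigned | voices=[62 87 -]
Op 5: note_on(67): voice 2 is free -> assigned | voices=[62 87 67]
Op 6: note_on(83): all voices busy, STEAL voice 0 (pitch 62, oldest) -> assign | voices=[83 87 67]
Op 7: note_on(64): all voices busy, STEAL voice 1 (pitch 87, oldest) -> assign | voices=[83 64 67]
Op 8: note_off(67): free voice 2 | voices=[83 64 -]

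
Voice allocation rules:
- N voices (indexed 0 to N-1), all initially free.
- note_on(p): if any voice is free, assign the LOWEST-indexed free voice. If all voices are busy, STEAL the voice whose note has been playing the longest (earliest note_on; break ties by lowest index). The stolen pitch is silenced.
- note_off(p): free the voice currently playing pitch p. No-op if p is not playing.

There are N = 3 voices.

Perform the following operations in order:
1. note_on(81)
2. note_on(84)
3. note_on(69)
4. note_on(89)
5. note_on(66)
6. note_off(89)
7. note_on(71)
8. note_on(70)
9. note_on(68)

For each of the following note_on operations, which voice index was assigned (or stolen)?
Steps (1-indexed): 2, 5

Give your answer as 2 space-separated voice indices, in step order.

Answer: 1 1

Derivation:
Op 1: note_on(81): voice 0 is free -> assigned | voices=[81 - -]
Op 2: note_on(84): voice 1 is free -> assigned | voices=[81 84 -]
Op 3: note_on(69): voice 2 is free -> assigned | voices=[81 84 69]
Op 4: note_on(89): all voices busy, STEAL voice 0 (pitch 81, oldest) -> assign | voices=[89 84 69]
Op 5: note_on(66): all voices busy, STEAL voice 1 (pitch 84, oldest) -> assign | voices=[89 66 69]
Op 6: note_off(89): free voice 0 | voices=[- 66 69]
Op 7: note_on(71): voice 0 is free -> assigned | voices=[71 66 69]
Op 8: note_on(70): all voices busy, STEAL voice 2 (pitch 69, oldest) -> assign | voices=[71 66 70]
Op 9: note_on(68): all voices busy, STEAL voice 1 (pitch 66, oldest) -> assign | voices=[71 68 70]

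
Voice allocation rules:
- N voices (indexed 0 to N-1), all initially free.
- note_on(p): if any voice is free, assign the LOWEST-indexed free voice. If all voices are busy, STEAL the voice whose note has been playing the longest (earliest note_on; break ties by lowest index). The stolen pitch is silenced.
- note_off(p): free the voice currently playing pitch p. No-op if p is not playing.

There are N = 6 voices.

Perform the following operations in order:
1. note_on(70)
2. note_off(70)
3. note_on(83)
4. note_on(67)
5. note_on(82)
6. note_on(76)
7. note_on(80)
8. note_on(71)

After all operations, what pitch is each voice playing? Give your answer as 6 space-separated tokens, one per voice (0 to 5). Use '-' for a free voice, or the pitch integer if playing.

Answer: 83 67 82 76 80 71

Derivation:
Op 1: note_on(70): voice 0 is free -> assigned | voices=[70 - - - - -]
Op 2: note_off(70): free voice 0 | voices=[- - - - - -]
Op 3: note_on(83): voice 0 is free -> assigned | voices=[83 - - - - -]
Op 4: note_on(67): voice 1 is free -> assigned | voices=[83 67 - - - -]
Op 5: note_on(82): voice 2 is free -> assigned | voices=[83 67 82 - - -]
Op 6: note_on(76): voice 3 is free -> assigned | voices=[83 67 82 76 - -]
Op 7: note_on(80): voice 4 is free -> assigned | voices=[83 67 82 76 80 -]
Op 8: note_on(71): voice 5 is free -> assigned | voices=[83 67 82 76 80 71]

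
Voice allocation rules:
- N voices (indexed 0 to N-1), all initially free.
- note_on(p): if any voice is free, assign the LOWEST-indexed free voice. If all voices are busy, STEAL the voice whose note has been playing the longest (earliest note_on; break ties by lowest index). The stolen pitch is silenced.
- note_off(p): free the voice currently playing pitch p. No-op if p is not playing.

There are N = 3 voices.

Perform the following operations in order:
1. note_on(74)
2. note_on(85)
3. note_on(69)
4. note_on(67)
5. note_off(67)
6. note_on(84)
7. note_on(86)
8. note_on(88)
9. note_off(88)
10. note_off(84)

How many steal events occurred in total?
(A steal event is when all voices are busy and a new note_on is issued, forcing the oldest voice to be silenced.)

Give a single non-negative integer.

Op 1: note_on(74): voice 0 is free -> assigned | voices=[74 - -]
Op 2: note_on(85): voice 1 is free -> assigned | voices=[74 85 -]
Op 3: note_on(69): voice 2 is free -> assigned | voices=[74 85 69]
Op 4: note_on(67): all voices busy, STEAL voice 0 (pitch 74, oldest) -> assign | voices=[67 85 69]
Op 5: note_off(67): free voice 0 | voices=[- 85 69]
Op 6: note_on(84): voice 0 is free -> assigned | voices=[84 85 69]
Op 7: note_on(86): all voices busy, STEAL voice 1 (pitch 85, oldest) -> assign | voices=[84 86 69]
Op 8: note_on(88): all voices busy, STEAL voice 2 (pitch 69, oldest) -> assign | voices=[84 86 88]
Op 9: note_off(88): free voice 2 | voices=[84 86 -]
Op 10: note_off(84): free voice 0 | voices=[- 86 -]

Answer: 3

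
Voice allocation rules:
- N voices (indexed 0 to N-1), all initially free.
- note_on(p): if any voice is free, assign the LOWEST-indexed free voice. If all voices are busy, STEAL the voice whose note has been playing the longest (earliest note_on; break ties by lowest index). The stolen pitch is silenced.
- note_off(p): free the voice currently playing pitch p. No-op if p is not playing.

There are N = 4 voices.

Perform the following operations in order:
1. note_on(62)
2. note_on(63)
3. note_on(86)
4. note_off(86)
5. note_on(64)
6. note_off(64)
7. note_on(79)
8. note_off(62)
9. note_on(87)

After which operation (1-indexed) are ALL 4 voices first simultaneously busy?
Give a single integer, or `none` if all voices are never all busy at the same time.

Op 1: note_on(62): voice 0 is free -> assigned | voices=[62 - - -]
Op 2: note_on(63): voice 1 is free -> assigned | voices=[62 63 - -]
Op 3: note_on(86): voice 2 is free -> assigned | voices=[62 63 86 -]
Op 4: note_off(86): free voice 2 | voices=[62 63 - -]
Op 5: note_on(64): voice 2 is free -> assigned | voices=[62 63 64 -]
Op 6: note_off(64): free voice 2 | voices=[62 63 - -]
Op 7: note_on(79): voice 2 is free -> assigned | voices=[62 63 79 -]
Op 8: note_off(62): free voice 0 | voices=[- 63 79 -]
Op 9: note_on(87): voice 0 is free -> assigned | voices=[87 63 79 -]

Answer: none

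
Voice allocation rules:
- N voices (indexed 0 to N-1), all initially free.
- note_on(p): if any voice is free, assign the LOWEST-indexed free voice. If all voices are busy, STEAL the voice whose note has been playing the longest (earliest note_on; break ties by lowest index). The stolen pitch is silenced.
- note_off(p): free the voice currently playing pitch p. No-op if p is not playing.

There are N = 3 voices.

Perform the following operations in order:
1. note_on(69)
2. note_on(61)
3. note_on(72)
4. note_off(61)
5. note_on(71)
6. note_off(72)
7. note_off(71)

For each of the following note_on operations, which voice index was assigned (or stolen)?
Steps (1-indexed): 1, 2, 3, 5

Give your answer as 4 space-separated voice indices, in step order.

Op 1: note_on(69): voice 0 is free -> assigned | voices=[69 - -]
Op 2: note_on(61): voice 1 is free -> assigned | voices=[69 61 -]
Op 3: note_on(72): voice 2 is free -> assigned | voices=[69 61 72]
Op 4: note_off(61): free voice 1 | voices=[69 - 72]
Op 5: note_on(71): voice 1 is free -> assigned | voices=[69 71 72]
Op 6: note_off(72): free voice 2 | voices=[69 71 -]
Op 7: note_off(71): free voice 1 | voices=[69 - -]

Answer: 0 1 2 1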